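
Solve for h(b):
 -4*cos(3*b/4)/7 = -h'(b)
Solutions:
 h(b) = C1 + 16*sin(3*b/4)/21


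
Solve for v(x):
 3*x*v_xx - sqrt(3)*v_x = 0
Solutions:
 v(x) = C1 + C2*x^(sqrt(3)/3 + 1)


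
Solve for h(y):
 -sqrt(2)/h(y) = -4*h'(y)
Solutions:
 h(y) = -sqrt(C1 + 2*sqrt(2)*y)/2
 h(y) = sqrt(C1 + 2*sqrt(2)*y)/2


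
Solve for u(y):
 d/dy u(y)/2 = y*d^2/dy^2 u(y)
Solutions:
 u(y) = C1 + C2*y^(3/2)


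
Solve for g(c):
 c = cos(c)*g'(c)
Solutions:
 g(c) = C1 + Integral(c/cos(c), c)


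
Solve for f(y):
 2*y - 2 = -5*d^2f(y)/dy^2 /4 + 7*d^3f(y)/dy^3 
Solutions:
 f(y) = C1 + C2*y + C3*exp(5*y/28) - 4*y^3/15 - 92*y^2/25


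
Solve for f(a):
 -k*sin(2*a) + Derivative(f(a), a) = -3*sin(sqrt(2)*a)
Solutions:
 f(a) = C1 - k*cos(2*a)/2 + 3*sqrt(2)*cos(sqrt(2)*a)/2


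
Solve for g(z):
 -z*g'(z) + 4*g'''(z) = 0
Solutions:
 g(z) = C1 + Integral(C2*airyai(2^(1/3)*z/2) + C3*airybi(2^(1/3)*z/2), z)


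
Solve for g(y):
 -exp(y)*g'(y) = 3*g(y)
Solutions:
 g(y) = C1*exp(3*exp(-y))


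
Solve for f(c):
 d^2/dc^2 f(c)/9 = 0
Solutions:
 f(c) = C1 + C2*c


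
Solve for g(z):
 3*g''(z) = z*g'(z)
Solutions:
 g(z) = C1 + C2*erfi(sqrt(6)*z/6)


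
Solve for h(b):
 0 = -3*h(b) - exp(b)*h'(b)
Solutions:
 h(b) = C1*exp(3*exp(-b))


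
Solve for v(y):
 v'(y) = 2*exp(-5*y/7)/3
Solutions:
 v(y) = C1 - 14*exp(-5*y/7)/15


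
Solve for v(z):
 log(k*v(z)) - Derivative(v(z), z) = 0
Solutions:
 li(k*v(z))/k = C1 + z


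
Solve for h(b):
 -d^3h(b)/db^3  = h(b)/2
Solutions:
 h(b) = C3*exp(-2^(2/3)*b/2) + (C1*sin(2^(2/3)*sqrt(3)*b/4) + C2*cos(2^(2/3)*sqrt(3)*b/4))*exp(2^(2/3)*b/4)


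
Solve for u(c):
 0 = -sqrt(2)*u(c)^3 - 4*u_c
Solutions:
 u(c) = -sqrt(2)*sqrt(-1/(C1 - sqrt(2)*c))
 u(c) = sqrt(2)*sqrt(-1/(C1 - sqrt(2)*c))


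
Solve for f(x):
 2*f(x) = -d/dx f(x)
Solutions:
 f(x) = C1*exp(-2*x)


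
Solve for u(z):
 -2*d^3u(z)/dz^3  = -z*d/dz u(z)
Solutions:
 u(z) = C1 + Integral(C2*airyai(2^(2/3)*z/2) + C3*airybi(2^(2/3)*z/2), z)


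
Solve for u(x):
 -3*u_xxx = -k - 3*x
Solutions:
 u(x) = C1 + C2*x + C3*x^2 + k*x^3/18 + x^4/24


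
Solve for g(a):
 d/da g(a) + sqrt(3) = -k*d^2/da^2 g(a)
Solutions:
 g(a) = C1 + C2*exp(-a/k) - sqrt(3)*a


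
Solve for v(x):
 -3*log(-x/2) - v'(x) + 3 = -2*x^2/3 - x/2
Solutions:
 v(x) = C1 + 2*x^3/9 + x^2/4 - 3*x*log(-x) + 3*x*(log(2) + 2)


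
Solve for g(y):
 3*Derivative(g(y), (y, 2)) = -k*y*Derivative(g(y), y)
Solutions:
 g(y) = Piecewise((-sqrt(6)*sqrt(pi)*C1*erf(sqrt(6)*sqrt(k)*y/6)/(2*sqrt(k)) - C2, (k > 0) | (k < 0)), (-C1*y - C2, True))


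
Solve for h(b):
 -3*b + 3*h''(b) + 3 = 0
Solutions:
 h(b) = C1 + C2*b + b^3/6 - b^2/2


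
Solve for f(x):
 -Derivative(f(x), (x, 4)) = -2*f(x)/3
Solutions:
 f(x) = C1*exp(-2^(1/4)*3^(3/4)*x/3) + C2*exp(2^(1/4)*3^(3/4)*x/3) + C3*sin(2^(1/4)*3^(3/4)*x/3) + C4*cos(2^(1/4)*3^(3/4)*x/3)


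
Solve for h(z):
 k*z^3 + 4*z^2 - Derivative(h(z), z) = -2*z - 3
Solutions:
 h(z) = C1 + k*z^4/4 + 4*z^3/3 + z^2 + 3*z


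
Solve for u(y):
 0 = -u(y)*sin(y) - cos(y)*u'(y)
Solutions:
 u(y) = C1*cos(y)


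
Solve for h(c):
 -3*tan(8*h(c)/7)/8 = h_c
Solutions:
 h(c) = -7*asin(C1*exp(-3*c/7))/8 + 7*pi/8
 h(c) = 7*asin(C1*exp(-3*c/7))/8


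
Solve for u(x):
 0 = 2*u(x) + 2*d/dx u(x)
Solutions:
 u(x) = C1*exp(-x)


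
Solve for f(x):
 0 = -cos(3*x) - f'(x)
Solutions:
 f(x) = C1 - sin(3*x)/3


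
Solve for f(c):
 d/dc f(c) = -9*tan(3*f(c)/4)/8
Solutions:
 f(c) = -4*asin(C1*exp(-27*c/32))/3 + 4*pi/3
 f(c) = 4*asin(C1*exp(-27*c/32))/3


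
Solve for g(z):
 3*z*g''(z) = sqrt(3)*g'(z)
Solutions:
 g(z) = C1 + C2*z^(sqrt(3)/3 + 1)


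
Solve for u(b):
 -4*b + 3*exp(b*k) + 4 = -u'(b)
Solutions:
 u(b) = C1 + 2*b^2 - 4*b - 3*exp(b*k)/k


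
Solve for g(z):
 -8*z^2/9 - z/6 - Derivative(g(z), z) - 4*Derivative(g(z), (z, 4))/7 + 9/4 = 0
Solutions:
 g(z) = C1 + C4*exp(-14^(1/3)*z/2) - 8*z^3/27 - z^2/12 + 9*z/4 + (C2*sin(14^(1/3)*sqrt(3)*z/4) + C3*cos(14^(1/3)*sqrt(3)*z/4))*exp(14^(1/3)*z/4)


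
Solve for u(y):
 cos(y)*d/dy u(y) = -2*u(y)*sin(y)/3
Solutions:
 u(y) = C1*cos(y)^(2/3)


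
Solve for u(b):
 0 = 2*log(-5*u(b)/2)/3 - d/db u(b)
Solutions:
 -3*Integral(1/(log(-_y) - log(2) + log(5)), (_y, u(b)))/2 = C1 - b


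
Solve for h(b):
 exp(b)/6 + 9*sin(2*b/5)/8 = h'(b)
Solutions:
 h(b) = C1 + exp(b)/6 - 45*cos(2*b/5)/16


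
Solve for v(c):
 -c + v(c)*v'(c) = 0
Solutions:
 v(c) = -sqrt(C1 + c^2)
 v(c) = sqrt(C1 + c^2)


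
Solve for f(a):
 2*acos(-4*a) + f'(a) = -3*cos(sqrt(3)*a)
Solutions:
 f(a) = C1 - 2*a*acos(-4*a) - sqrt(1 - 16*a^2)/2 - sqrt(3)*sin(sqrt(3)*a)


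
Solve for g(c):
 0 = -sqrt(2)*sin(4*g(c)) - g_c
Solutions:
 g(c) = -acos((-C1 - exp(8*sqrt(2)*c))/(C1 - exp(8*sqrt(2)*c)))/4 + pi/2
 g(c) = acos((-C1 - exp(8*sqrt(2)*c))/(C1 - exp(8*sqrt(2)*c)))/4


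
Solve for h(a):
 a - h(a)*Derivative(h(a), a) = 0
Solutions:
 h(a) = -sqrt(C1 + a^2)
 h(a) = sqrt(C1 + a^2)


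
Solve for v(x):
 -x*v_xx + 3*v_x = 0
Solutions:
 v(x) = C1 + C2*x^4


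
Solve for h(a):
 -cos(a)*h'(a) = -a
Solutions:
 h(a) = C1 + Integral(a/cos(a), a)


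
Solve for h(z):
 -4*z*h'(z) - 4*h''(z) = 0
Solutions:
 h(z) = C1 + C2*erf(sqrt(2)*z/2)


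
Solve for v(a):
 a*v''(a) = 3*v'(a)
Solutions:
 v(a) = C1 + C2*a^4


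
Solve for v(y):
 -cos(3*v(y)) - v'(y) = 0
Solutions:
 v(y) = -asin((C1 + exp(6*y))/(C1 - exp(6*y)))/3 + pi/3
 v(y) = asin((C1 + exp(6*y))/(C1 - exp(6*y)))/3


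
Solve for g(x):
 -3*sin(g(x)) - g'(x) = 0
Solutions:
 g(x) = -acos((-C1 - exp(6*x))/(C1 - exp(6*x))) + 2*pi
 g(x) = acos((-C1 - exp(6*x))/(C1 - exp(6*x)))


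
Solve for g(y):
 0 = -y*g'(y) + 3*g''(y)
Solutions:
 g(y) = C1 + C2*erfi(sqrt(6)*y/6)


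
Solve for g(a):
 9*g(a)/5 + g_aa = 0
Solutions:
 g(a) = C1*sin(3*sqrt(5)*a/5) + C2*cos(3*sqrt(5)*a/5)


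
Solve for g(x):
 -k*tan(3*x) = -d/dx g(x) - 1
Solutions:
 g(x) = C1 - k*log(cos(3*x))/3 - x


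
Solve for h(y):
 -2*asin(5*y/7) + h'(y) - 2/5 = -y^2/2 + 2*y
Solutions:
 h(y) = C1 - y^3/6 + y^2 + 2*y*asin(5*y/7) + 2*y/5 + 2*sqrt(49 - 25*y^2)/5


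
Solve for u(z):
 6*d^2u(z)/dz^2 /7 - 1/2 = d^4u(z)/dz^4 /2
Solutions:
 u(z) = C1 + C2*z + C3*exp(-2*sqrt(21)*z/7) + C4*exp(2*sqrt(21)*z/7) + 7*z^2/24


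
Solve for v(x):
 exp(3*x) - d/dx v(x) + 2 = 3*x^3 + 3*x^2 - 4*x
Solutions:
 v(x) = C1 - 3*x^4/4 - x^3 + 2*x^2 + 2*x + exp(3*x)/3


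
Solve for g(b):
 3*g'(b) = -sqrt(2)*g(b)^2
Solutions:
 g(b) = 3/(C1 + sqrt(2)*b)


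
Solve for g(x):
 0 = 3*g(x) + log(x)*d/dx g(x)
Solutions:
 g(x) = C1*exp(-3*li(x))


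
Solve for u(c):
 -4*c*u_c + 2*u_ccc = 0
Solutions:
 u(c) = C1 + Integral(C2*airyai(2^(1/3)*c) + C3*airybi(2^(1/3)*c), c)


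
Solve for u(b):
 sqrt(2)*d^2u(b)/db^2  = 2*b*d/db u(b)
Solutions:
 u(b) = C1 + C2*erfi(2^(3/4)*b/2)


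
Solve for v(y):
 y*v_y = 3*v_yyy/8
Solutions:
 v(y) = C1 + Integral(C2*airyai(2*3^(2/3)*y/3) + C3*airybi(2*3^(2/3)*y/3), y)


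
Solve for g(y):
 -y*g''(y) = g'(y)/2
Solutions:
 g(y) = C1 + C2*sqrt(y)


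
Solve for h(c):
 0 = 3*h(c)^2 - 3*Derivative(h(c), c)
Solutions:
 h(c) = -1/(C1 + c)


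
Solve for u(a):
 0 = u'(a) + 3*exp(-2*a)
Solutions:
 u(a) = C1 + 3*exp(-2*a)/2


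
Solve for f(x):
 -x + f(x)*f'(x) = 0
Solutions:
 f(x) = -sqrt(C1 + x^2)
 f(x) = sqrt(C1 + x^2)


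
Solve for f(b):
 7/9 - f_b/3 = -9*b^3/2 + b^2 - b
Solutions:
 f(b) = C1 + 27*b^4/8 - b^3 + 3*b^2/2 + 7*b/3


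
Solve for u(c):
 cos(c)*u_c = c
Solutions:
 u(c) = C1 + Integral(c/cos(c), c)


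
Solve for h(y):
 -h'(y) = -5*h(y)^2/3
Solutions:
 h(y) = -3/(C1 + 5*y)


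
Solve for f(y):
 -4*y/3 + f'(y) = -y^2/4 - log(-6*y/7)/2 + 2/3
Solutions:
 f(y) = C1 - y^3/12 + 2*y^2/3 - y*log(-y)/2 + y*(-3*log(6) + 3*log(7) + 7)/6


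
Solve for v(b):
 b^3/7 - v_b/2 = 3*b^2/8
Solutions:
 v(b) = C1 + b^4/14 - b^3/4


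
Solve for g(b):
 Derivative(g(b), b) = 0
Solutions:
 g(b) = C1


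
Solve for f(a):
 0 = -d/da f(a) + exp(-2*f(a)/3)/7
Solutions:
 f(a) = 3*log(-sqrt(C1 + a)) - 3*log(21) + 3*log(42)/2
 f(a) = 3*log(C1 + a)/2 - 3*log(21) + 3*log(42)/2


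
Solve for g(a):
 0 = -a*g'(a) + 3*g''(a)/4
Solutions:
 g(a) = C1 + C2*erfi(sqrt(6)*a/3)


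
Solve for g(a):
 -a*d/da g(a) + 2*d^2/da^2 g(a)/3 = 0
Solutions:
 g(a) = C1 + C2*erfi(sqrt(3)*a/2)


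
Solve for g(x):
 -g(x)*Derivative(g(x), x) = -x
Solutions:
 g(x) = -sqrt(C1 + x^2)
 g(x) = sqrt(C1 + x^2)


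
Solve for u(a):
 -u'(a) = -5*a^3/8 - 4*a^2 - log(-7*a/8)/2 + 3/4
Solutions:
 u(a) = C1 + 5*a^4/32 + 4*a^3/3 + a*log(-a)/2 + a*(-2*log(2) - 5/4 + log(14)/2)


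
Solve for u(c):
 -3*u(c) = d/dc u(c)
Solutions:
 u(c) = C1*exp(-3*c)


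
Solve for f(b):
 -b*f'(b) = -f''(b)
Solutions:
 f(b) = C1 + C2*erfi(sqrt(2)*b/2)


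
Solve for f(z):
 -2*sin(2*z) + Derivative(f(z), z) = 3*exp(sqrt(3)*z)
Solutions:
 f(z) = C1 + sqrt(3)*exp(sqrt(3)*z) - cos(2*z)


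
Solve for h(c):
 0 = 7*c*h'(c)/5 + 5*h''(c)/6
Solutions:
 h(c) = C1 + C2*erf(sqrt(21)*c/5)


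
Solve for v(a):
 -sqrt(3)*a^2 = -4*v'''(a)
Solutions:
 v(a) = C1 + C2*a + C3*a^2 + sqrt(3)*a^5/240


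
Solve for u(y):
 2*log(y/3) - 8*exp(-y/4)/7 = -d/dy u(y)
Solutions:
 u(y) = C1 - 2*y*log(y) + 2*y*(1 + log(3)) - 32*exp(-y/4)/7


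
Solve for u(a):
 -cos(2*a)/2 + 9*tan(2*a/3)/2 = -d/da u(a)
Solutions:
 u(a) = C1 + 27*log(cos(2*a/3))/4 + sin(2*a)/4


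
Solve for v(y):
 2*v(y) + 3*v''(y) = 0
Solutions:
 v(y) = C1*sin(sqrt(6)*y/3) + C2*cos(sqrt(6)*y/3)


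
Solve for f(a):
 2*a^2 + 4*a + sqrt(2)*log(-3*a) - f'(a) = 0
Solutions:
 f(a) = C1 + 2*a^3/3 + 2*a^2 + sqrt(2)*a*log(-a) + sqrt(2)*a*(-1 + log(3))


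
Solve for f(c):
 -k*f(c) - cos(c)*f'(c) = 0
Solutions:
 f(c) = C1*exp(k*(log(sin(c) - 1) - log(sin(c) + 1))/2)


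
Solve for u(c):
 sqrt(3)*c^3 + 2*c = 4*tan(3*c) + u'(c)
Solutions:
 u(c) = C1 + sqrt(3)*c^4/4 + c^2 + 4*log(cos(3*c))/3


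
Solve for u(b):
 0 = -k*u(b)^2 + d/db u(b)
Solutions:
 u(b) = -1/(C1 + b*k)


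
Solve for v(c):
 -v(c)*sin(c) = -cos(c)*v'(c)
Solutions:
 v(c) = C1/cos(c)


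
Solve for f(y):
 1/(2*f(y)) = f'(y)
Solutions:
 f(y) = -sqrt(C1 + y)
 f(y) = sqrt(C1 + y)


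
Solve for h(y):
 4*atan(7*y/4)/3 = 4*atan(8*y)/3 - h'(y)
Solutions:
 h(y) = C1 - 4*y*atan(7*y/4)/3 + 4*y*atan(8*y)/3 + 8*log(49*y^2 + 16)/21 - log(64*y^2 + 1)/12


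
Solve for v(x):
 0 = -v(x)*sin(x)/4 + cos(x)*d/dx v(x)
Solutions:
 v(x) = C1/cos(x)^(1/4)


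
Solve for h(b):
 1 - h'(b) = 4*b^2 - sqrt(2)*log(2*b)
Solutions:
 h(b) = C1 - 4*b^3/3 + sqrt(2)*b*log(b) - sqrt(2)*b + sqrt(2)*b*log(2) + b


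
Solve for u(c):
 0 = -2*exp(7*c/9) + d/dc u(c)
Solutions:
 u(c) = C1 + 18*exp(7*c/9)/7


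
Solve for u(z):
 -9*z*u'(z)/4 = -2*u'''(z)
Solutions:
 u(z) = C1 + Integral(C2*airyai(3^(2/3)*z/2) + C3*airybi(3^(2/3)*z/2), z)


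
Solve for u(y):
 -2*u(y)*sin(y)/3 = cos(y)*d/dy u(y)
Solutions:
 u(y) = C1*cos(y)^(2/3)


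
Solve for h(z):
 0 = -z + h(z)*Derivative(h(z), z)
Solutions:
 h(z) = -sqrt(C1 + z^2)
 h(z) = sqrt(C1 + z^2)


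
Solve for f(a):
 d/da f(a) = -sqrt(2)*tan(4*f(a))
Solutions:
 f(a) = -asin(C1*exp(-4*sqrt(2)*a))/4 + pi/4
 f(a) = asin(C1*exp(-4*sqrt(2)*a))/4


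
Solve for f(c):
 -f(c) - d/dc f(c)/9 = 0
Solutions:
 f(c) = C1*exp(-9*c)


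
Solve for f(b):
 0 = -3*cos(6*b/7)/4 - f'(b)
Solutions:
 f(b) = C1 - 7*sin(6*b/7)/8


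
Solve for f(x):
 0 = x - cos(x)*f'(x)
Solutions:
 f(x) = C1 + Integral(x/cos(x), x)


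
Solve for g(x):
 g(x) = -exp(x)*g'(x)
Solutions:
 g(x) = C1*exp(exp(-x))


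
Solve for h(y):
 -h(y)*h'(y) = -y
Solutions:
 h(y) = -sqrt(C1 + y^2)
 h(y) = sqrt(C1 + y^2)


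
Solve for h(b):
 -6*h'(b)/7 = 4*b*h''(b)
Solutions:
 h(b) = C1 + C2*b^(11/14)


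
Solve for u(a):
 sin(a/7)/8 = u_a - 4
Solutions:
 u(a) = C1 + 4*a - 7*cos(a/7)/8


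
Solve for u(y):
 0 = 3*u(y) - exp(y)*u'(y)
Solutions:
 u(y) = C1*exp(-3*exp(-y))


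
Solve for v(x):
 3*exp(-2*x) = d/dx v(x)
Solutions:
 v(x) = C1 - 3*exp(-2*x)/2


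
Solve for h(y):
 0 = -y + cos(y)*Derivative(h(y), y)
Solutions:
 h(y) = C1 + Integral(y/cos(y), y)


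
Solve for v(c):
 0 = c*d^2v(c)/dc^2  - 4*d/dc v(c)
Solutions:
 v(c) = C1 + C2*c^5


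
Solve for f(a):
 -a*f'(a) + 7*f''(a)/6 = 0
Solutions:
 f(a) = C1 + C2*erfi(sqrt(21)*a/7)


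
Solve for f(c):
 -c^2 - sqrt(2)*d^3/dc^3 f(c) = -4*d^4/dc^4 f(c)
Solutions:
 f(c) = C1 + C2*c + C3*c^2 + C4*exp(sqrt(2)*c/4) - sqrt(2)*c^5/120 - c^4/6 - 4*sqrt(2)*c^3/3


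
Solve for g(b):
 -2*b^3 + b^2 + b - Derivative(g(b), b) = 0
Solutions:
 g(b) = C1 - b^4/2 + b^3/3 + b^2/2


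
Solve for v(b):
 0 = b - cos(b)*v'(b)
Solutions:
 v(b) = C1 + Integral(b/cos(b), b)


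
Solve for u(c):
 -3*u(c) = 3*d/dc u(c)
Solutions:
 u(c) = C1*exp(-c)


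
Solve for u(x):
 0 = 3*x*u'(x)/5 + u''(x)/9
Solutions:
 u(x) = C1 + C2*erf(3*sqrt(30)*x/10)


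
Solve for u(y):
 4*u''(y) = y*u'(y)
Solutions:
 u(y) = C1 + C2*erfi(sqrt(2)*y/4)


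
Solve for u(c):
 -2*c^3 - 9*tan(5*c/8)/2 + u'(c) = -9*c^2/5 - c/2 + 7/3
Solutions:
 u(c) = C1 + c^4/2 - 3*c^3/5 - c^2/4 + 7*c/3 - 36*log(cos(5*c/8))/5


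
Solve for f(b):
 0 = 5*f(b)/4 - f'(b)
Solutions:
 f(b) = C1*exp(5*b/4)


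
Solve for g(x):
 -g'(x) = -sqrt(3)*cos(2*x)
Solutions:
 g(x) = C1 + sqrt(3)*sin(2*x)/2


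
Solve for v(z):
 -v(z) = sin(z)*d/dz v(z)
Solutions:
 v(z) = C1*sqrt(cos(z) + 1)/sqrt(cos(z) - 1)


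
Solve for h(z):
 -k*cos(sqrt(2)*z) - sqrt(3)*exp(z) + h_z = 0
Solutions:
 h(z) = C1 + sqrt(2)*k*sin(sqrt(2)*z)/2 + sqrt(3)*exp(z)


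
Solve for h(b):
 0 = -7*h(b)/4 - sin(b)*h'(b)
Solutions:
 h(b) = C1*(cos(b) + 1)^(7/8)/(cos(b) - 1)^(7/8)


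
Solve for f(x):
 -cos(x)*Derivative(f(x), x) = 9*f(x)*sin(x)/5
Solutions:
 f(x) = C1*cos(x)^(9/5)


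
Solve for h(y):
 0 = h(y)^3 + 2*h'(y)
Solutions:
 h(y) = -sqrt(-1/(C1 - y))
 h(y) = sqrt(-1/(C1 - y))


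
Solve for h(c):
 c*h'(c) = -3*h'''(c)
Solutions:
 h(c) = C1 + Integral(C2*airyai(-3^(2/3)*c/3) + C3*airybi(-3^(2/3)*c/3), c)


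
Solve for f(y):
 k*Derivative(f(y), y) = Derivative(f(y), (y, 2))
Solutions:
 f(y) = C1 + C2*exp(k*y)


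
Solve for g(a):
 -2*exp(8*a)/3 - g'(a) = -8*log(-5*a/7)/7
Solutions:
 g(a) = C1 + 8*a*log(-a)/7 + 8*a*(-log(7) - 1 + log(5))/7 - exp(8*a)/12


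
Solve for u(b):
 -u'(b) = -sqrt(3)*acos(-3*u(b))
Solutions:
 Integral(1/acos(-3*_y), (_y, u(b))) = C1 + sqrt(3)*b


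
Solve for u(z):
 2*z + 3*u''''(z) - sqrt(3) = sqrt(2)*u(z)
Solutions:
 u(z) = C1*exp(-2^(1/8)*3^(3/4)*z/3) + C2*exp(2^(1/8)*3^(3/4)*z/3) + C3*sin(2^(1/8)*3^(3/4)*z/3) + C4*cos(2^(1/8)*3^(3/4)*z/3) + sqrt(2)*z - sqrt(6)/2


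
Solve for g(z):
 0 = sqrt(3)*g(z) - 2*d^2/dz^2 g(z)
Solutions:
 g(z) = C1*exp(-sqrt(2)*3^(1/4)*z/2) + C2*exp(sqrt(2)*3^(1/4)*z/2)


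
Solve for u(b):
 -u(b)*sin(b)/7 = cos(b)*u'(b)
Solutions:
 u(b) = C1*cos(b)^(1/7)


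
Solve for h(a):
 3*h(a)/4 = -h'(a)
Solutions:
 h(a) = C1*exp(-3*a/4)


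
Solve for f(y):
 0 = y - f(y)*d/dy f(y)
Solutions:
 f(y) = -sqrt(C1 + y^2)
 f(y) = sqrt(C1 + y^2)


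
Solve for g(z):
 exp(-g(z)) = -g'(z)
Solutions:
 g(z) = log(C1 - z)


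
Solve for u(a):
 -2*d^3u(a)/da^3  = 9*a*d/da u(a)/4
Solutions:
 u(a) = C1 + Integral(C2*airyai(-3^(2/3)*a/2) + C3*airybi(-3^(2/3)*a/2), a)


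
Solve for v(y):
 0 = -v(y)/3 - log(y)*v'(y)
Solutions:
 v(y) = C1*exp(-li(y)/3)


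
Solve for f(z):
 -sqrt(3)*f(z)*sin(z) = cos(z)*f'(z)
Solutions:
 f(z) = C1*cos(z)^(sqrt(3))


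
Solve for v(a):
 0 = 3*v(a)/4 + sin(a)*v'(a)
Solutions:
 v(a) = C1*(cos(a) + 1)^(3/8)/(cos(a) - 1)^(3/8)


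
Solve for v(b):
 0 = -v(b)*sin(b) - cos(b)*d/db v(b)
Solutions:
 v(b) = C1*cos(b)


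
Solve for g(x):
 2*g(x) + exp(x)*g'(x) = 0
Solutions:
 g(x) = C1*exp(2*exp(-x))


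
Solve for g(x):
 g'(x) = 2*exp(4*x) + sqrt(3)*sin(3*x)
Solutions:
 g(x) = C1 + exp(4*x)/2 - sqrt(3)*cos(3*x)/3


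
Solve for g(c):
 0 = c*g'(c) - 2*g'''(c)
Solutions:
 g(c) = C1 + Integral(C2*airyai(2^(2/3)*c/2) + C3*airybi(2^(2/3)*c/2), c)


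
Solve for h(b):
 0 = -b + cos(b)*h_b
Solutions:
 h(b) = C1 + Integral(b/cos(b), b)


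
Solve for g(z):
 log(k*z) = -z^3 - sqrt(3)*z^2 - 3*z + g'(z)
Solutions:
 g(z) = C1 + z^4/4 + sqrt(3)*z^3/3 + 3*z^2/2 + z*log(k*z) - z


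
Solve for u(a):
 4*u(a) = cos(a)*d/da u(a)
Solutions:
 u(a) = C1*(sin(a)^2 + 2*sin(a) + 1)/(sin(a)^2 - 2*sin(a) + 1)


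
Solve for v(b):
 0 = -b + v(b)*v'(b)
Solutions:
 v(b) = -sqrt(C1 + b^2)
 v(b) = sqrt(C1 + b^2)


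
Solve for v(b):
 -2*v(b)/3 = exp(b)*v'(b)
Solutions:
 v(b) = C1*exp(2*exp(-b)/3)


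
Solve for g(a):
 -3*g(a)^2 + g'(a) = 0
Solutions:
 g(a) = -1/(C1 + 3*a)


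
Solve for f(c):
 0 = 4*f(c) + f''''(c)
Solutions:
 f(c) = (C1*sin(c) + C2*cos(c))*exp(-c) + (C3*sin(c) + C4*cos(c))*exp(c)


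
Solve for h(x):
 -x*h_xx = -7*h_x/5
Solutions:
 h(x) = C1 + C2*x^(12/5)


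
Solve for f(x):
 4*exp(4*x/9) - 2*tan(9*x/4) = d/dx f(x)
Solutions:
 f(x) = C1 + 9*exp(4*x/9) + 8*log(cos(9*x/4))/9


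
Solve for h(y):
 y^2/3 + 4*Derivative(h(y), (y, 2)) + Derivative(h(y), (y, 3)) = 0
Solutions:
 h(y) = C1 + C2*y + C3*exp(-4*y) - y^4/144 + y^3/144 - y^2/192


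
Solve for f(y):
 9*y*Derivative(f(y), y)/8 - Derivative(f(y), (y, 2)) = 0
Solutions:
 f(y) = C1 + C2*erfi(3*y/4)


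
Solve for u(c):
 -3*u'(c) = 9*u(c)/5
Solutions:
 u(c) = C1*exp(-3*c/5)


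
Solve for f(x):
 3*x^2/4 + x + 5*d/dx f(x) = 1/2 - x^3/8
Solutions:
 f(x) = C1 - x^4/160 - x^3/20 - x^2/10 + x/10


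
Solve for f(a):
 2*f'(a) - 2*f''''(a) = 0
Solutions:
 f(a) = C1 + C4*exp(a) + (C2*sin(sqrt(3)*a/2) + C3*cos(sqrt(3)*a/2))*exp(-a/2)


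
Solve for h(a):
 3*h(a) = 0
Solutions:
 h(a) = 0


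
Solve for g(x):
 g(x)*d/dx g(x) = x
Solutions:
 g(x) = -sqrt(C1 + x^2)
 g(x) = sqrt(C1 + x^2)


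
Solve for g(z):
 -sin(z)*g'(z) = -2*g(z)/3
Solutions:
 g(z) = C1*(cos(z) - 1)^(1/3)/(cos(z) + 1)^(1/3)


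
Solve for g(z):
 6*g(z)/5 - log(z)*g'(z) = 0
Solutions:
 g(z) = C1*exp(6*li(z)/5)


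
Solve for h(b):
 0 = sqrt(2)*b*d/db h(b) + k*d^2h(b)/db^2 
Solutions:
 h(b) = C1 + C2*sqrt(k)*erf(2^(3/4)*b*sqrt(1/k)/2)


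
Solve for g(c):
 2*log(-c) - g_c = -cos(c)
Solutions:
 g(c) = C1 + 2*c*log(-c) - 2*c + sin(c)


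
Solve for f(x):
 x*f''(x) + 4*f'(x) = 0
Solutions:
 f(x) = C1 + C2/x^3


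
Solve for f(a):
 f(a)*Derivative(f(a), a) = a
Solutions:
 f(a) = -sqrt(C1 + a^2)
 f(a) = sqrt(C1 + a^2)


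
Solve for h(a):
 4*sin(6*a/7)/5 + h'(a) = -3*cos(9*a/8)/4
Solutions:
 h(a) = C1 - 2*sin(9*a/8)/3 + 14*cos(6*a/7)/15


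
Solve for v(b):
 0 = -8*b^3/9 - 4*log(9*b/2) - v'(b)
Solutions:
 v(b) = C1 - 2*b^4/9 - 4*b*log(b) + b*log(16/6561) + 4*b


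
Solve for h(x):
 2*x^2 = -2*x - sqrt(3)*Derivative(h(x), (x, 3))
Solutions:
 h(x) = C1 + C2*x + C3*x^2 - sqrt(3)*x^5/90 - sqrt(3)*x^4/36


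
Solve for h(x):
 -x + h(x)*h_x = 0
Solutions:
 h(x) = -sqrt(C1 + x^2)
 h(x) = sqrt(C1 + x^2)


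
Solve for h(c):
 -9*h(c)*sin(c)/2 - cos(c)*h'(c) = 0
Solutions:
 h(c) = C1*cos(c)^(9/2)


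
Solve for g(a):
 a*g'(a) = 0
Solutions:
 g(a) = C1


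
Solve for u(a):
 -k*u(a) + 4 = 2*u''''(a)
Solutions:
 u(a) = C1*exp(-2^(3/4)*a*(-k)^(1/4)/2) + C2*exp(2^(3/4)*a*(-k)^(1/4)/2) + C3*exp(-2^(3/4)*I*a*(-k)^(1/4)/2) + C4*exp(2^(3/4)*I*a*(-k)^(1/4)/2) + 4/k


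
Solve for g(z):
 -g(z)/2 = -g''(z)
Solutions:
 g(z) = C1*exp(-sqrt(2)*z/2) + C2*exp(sqrt(2)*z/2)


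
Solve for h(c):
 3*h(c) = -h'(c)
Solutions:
 h(c) = C1*exp(-3*c)


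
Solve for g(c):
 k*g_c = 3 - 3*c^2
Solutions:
 g(c) = C1 - c^3/k + 3*c/k


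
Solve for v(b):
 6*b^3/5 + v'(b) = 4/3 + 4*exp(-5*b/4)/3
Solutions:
 v(b) = C1 - 3*b^4/10 + 4*b/3 - 16*exp(-5*b/4)/15


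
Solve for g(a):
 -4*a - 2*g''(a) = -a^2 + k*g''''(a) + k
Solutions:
 g(a) = C1 + C2*a + C3*exp(-sqrt(2)*a*sqrt(-1/k)) + C4*exp(sqrt(2)*a*sqrt(-1/k)) + a^4/24 - a^3/3 - a^2*k/2


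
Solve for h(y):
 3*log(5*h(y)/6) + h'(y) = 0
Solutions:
 Integral(1/(log(_y) - log(6) + log(5)), (_y, h(y)))/3 = C1 - y


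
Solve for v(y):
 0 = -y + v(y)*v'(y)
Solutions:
 v(y) = -sqrt(C1 + y^2)
 v(y) = sqrt(C1 + y^2)


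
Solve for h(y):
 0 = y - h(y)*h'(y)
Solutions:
 h(y) = -sqrt(C1 + y^2)
 h(y) = sqrt(C1 + y^2)


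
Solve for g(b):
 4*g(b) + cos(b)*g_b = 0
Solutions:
 g(b) = C1*(sin(b)^2 - 2*sin(b) + 1)/(sin(b)^2 + 2*sin(b) + 1)


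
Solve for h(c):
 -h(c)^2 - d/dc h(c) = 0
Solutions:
 h(c) = 1/(C1 + c)


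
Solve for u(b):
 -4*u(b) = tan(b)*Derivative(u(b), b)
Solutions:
 u(b) = C1/sin(b)^4


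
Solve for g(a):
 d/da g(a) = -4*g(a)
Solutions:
 g(a) = C1*exp(-4*a)


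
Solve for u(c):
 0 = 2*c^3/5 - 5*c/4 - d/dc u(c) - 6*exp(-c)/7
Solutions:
 u(c) = C1 + c^4/10 - 5*c^2/8 + 6*exp(-c)/7


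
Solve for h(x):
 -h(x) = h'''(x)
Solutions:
 h(x) = C3*exp(-x) + (C1*sin(sqrt(3)*x/2) + C2*cos(sqrt(3)*x/2))*exp(x/2)


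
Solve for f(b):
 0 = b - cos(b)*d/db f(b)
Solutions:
 f(b) = C1 + Integral(b/cos(b), b)


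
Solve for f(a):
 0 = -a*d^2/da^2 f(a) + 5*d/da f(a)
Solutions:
 f(a) = C1 + C2*a^6


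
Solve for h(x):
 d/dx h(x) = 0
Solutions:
 h(x) = C1


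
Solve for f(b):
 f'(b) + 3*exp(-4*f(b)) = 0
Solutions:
 f(b) = log(-I*(C1 - 12*b)^(1/4))
 f(b) = log(I*(C1 - 12*b)^(1/4))
 f(b) = log(-(C1 - 12*b)^(1/4))
 f(b) = log(C1 - 12*b)/4


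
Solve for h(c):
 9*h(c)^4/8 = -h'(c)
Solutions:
 h(c) = (-3^(2/3)/3 - 3^(1/6)*I)*(1/(C1 + 9*c))^(1/3)
 h(c) = (-3^(2/3)/3 + 3^(1/6)*I)*(1/(C1 + 9*c))^(1/3)
 h(c) = 2*(1/(C1 + 27*c))^(1/3)


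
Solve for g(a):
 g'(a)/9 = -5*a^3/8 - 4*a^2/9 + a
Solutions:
 g(a) = C1 - 45*a^4/32 - 4*a^3/3 + 9*a^2/2


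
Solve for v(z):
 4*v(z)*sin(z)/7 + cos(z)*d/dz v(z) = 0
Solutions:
 v(z) = C1*cos(z)^(4/7)


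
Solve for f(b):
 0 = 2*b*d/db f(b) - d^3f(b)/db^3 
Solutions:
 f(b) = C1 + Integral(C2*airyai(2^(1/3)*b) + C3*airybi(2^(1/3)*b), b)


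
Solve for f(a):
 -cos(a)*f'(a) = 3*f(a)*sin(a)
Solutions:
 f(a) = C1*cos(a)^3


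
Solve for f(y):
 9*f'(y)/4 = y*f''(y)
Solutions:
 f(y) = C1 + C2*y^(13/4)


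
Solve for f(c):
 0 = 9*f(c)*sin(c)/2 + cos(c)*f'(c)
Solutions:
 f(c) = C1*cos(c)^(9/2)


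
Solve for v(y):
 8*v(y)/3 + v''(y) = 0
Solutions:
 v(y) = C1*sin(2*sqrt(6)*y/3) + C2*cos(2*sqrt(6)*y/3)


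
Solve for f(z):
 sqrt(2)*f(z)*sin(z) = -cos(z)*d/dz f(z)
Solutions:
 f(z) = C1*cos(z)^(sqrt(2))


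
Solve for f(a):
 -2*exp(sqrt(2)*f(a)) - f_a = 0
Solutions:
 f(a) = sqrt(2)*(2*log(1/(C1 + 2*a)) - log(2))/4


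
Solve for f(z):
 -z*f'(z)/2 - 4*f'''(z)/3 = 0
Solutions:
 f(z) = C1 + Integral(C2*airyai(-3^(1/3)*z/2) + C3*airybi(-3^(1/3)*z/2), z)


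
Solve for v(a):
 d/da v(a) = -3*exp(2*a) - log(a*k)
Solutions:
 v(a) = C1 - a*log(a*k) + a - 3*exp(2*a)/2


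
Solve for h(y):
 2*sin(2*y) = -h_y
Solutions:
 h(y) = C1 + cos(2*y)


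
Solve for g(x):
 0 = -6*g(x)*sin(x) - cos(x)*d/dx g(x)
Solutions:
 g(x) = C1*cos(x)^6


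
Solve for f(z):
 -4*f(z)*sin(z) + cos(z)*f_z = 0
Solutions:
 f(z) = C1/cos(z)^4


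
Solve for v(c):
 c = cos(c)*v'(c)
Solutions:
 v(c) = C1 + Integral(c/cos(c), c)


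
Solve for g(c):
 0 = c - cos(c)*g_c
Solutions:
 g(c) = C1 + Integral(c/cos(c), c)


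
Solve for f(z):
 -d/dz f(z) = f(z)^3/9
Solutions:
 f(z) = -3*sqrt(2)*sqrt(-1/(C1 - z))/2
 f(z) = 3*sqrt(2)*sqrt(-1/(C1 - z))/2


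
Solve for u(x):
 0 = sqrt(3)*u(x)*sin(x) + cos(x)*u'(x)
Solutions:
 u(x) = C1*cos(x)^(sqrt(3))


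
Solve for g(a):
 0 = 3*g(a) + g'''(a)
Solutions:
 g(a) = C3*exp(-3^(1/3)*a) + (C1*sin(3^(5/6)*a/2) + C2*cos(3^(5/6)*a/2))*exp(3^(1/3)*a/2)


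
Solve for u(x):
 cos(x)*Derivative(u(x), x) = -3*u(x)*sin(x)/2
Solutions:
 u(x) = C1*cos(x)^(3/2)


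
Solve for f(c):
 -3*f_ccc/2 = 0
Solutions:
 f(c) = C1 + C2*c + C3*c^2


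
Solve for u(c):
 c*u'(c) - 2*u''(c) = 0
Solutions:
 u(c) = C1 + C2*erfi(c/2)


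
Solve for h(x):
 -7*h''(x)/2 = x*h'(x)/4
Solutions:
 h(x) = C1 + C2*erf(sqrt(7)*x/14)


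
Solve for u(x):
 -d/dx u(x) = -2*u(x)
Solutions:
 u(x) = C1*exp(2*x)


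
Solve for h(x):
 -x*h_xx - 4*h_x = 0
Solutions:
 h(x) = C1 + C2/x^3


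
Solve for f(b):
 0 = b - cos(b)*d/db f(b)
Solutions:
 f(b) = C1 + Integral(b/cos(b), b)


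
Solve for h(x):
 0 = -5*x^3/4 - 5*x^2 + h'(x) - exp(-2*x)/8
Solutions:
 h(x) = C1 + 5*x^4/16 + 5*x^3/3 - exp(-2*x)/16


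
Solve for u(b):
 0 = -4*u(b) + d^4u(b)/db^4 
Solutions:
 u(b) = C1*exp(-sqrt(2)*b) + C2*exp(sqrt(2)*b) + C3*sin(sqrt(2)*b) + C4*cos(sqrt(2)*b)


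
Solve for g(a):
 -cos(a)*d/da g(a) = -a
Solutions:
 g(a) = C1 + Integral(a/cos(a), a)


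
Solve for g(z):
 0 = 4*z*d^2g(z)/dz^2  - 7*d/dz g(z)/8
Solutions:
 g(z) = C1 + C2*z^(39/32)


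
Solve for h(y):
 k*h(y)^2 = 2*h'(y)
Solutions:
 h(y) = -2/(C1 + k*y)


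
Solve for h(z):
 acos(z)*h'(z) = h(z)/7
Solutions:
 h(z) = C1*exp(Integral(1/acos(z), z)/7)


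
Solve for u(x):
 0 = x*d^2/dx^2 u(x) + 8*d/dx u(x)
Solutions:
 u(x) = C1 + C2/x^7


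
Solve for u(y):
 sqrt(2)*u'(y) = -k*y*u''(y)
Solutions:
 u(y) = C1 + y^(((re(k) - sqrt(2))*re(k) + im(k)^2)/(re(k)^2 + im(k)^2))*(C2*sin(sqrt(2)*log(y)*Abs(im(k))/(re(k)^2 + im(k)^2)) + C3*cos(sqrt(2)*log(y)*im(k)/(re(k)^2 + im(k)^2)))


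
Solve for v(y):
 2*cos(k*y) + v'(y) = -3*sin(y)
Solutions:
 v(y) = C1 + 3*cos(y) - 2*sin(k*y)/k


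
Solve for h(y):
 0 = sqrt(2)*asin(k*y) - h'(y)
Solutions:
 h(y) = C1 + sqrt(2)*Piecewise((y*asin(k*y) + sqrt(-k^2*y^2 + 1)/k, Ne(k, 0)), (0, True))


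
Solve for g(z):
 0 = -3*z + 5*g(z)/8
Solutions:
 g(z) = 24*z/5


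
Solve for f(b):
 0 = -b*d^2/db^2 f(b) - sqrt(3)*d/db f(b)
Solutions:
 f(b) = C1 + C2*b^(1 - sqrt(3))


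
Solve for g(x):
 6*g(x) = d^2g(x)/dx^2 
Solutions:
 g(x) = C1*exp(-sqrt(6)*x) + C2*exp(sqrt(6)*x)


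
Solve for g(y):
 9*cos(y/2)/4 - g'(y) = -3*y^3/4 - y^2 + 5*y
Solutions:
 g(y) = C1 + 3*y^4/16 + y^3/3 - 5*y^2/2 + 9*sin(y/2)/2


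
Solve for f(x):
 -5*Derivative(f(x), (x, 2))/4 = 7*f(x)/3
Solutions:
 f(x) = C1*sin(2*sqrt(105)*x/15) + C2*cos(2*sqrt(105)*x/15)


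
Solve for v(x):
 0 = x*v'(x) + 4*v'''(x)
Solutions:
 v(x) = C1 + Integral(C2*airyai(-2^(1/3)*x/2) + C3*airybi(-2^(1/3)*x/2), x)


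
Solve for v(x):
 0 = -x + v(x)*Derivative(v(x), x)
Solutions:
 v(x) = -sqrt(C1 + x^2)
 v(x) = sqrt(C1 + x^2)


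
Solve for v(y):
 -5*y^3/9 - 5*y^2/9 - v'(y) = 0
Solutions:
 v(y) = C1 - 5*y^4/36 - 5*y^3/27


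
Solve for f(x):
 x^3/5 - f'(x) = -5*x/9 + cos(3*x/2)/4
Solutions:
 f(x) = C1 + x^4/20 + 5*x^2/18 - sin(3*x/2)/6


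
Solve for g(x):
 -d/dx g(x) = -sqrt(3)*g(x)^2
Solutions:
 g(x) = -1/(C1 + sqrt(3)*x)


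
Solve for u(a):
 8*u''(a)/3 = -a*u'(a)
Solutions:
 u(a) = C1 + C2*erf(sqrt(3)*a/4)


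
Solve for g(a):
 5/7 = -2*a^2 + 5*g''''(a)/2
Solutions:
 g(a) = C1 + C2*a + C3*a^2 + C4*a^3 + a^6/450 + a^4/84


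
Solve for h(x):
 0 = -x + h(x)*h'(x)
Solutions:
 h(x) = -sqrt(C1 + x^2)
 h(x) = sqrt(C1 + x^2)


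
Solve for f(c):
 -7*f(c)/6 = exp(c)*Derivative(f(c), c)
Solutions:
 f(c) = C1*exp(7*exp(-c)/6)


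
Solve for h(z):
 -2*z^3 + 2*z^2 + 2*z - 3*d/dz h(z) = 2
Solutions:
 h(z) = C1 - z^4/6 + 2*z^3/9 + z^2/3 - 2*z/3


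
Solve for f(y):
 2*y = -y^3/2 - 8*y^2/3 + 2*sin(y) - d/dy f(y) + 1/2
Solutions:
 f(y) = C1 - y^4/8 - 8*y^3/9 - y^2 + y/2 - 2*cos(y)


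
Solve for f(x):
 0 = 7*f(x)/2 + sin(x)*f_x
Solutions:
 f(x) = C1*(cos(x) + 1)^(7/4)/(cos(x) - 1)^(7/4)


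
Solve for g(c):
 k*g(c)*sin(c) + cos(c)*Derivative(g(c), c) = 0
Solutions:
 g(c) = C1*exp(k*log(cos(c)))


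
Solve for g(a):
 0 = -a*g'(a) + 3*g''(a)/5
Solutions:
 g(a) = C1 + C2*erfi(sqrt(30)*a/6)


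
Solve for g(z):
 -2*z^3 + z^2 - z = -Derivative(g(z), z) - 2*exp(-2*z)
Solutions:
 g(z) = C1 + z^4/2 - z^3/3 + z^2/2 + exp(-2*z)


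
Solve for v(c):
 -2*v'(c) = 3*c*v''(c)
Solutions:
 v(c) = C1 + C2*c^(1/3)


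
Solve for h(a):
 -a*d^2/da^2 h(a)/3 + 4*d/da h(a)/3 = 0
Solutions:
 h(a) = C1 + C2*a^5


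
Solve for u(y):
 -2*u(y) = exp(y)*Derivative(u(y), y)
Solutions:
 u(y) = C1*exp(2*exp(-y))


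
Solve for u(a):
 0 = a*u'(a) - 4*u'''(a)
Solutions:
 u(a) = C1 + Integral(C2*airyai(2^(1/3)*a/2) + C3*airybi(2^(1/3)*a/2), a)


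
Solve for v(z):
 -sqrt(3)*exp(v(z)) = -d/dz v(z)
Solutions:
 v(z) = log(-1/(C1 + sqrt(3)*z))


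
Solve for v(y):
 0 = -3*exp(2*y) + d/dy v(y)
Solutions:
 v(y) = C1 + 3*exp(2*y)/2


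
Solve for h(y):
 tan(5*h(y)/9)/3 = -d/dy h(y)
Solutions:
 h(y) = -9*asin(C1*exp(-5*y/27))/5 + 9*pi/5
 h(y) = 9*asin(C1*exp(-5*y/27))/5


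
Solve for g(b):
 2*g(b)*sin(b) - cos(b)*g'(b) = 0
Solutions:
 g(b) = C1/cos(b)^2


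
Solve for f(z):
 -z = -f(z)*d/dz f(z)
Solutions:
 f(z) = -sqrt(C1 + z^2)
 f(z) = sqrt(C1 + z^2)


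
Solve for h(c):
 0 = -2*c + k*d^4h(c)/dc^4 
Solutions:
 h(c) = C1 + C2*c + C3*c^2 + C4*c^3 + c^5/(60*k)


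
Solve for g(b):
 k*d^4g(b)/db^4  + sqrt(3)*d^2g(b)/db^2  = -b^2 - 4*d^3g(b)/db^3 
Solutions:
 g(b) = C1 + C2*b + C3*exp(b*(sqrt(-sqrt(3)*k + 4) - 2)/k) + C4*exp(-b*(sqrt(-sqrt(3)*k + 4) + 2)/k) - sqrt(3)*b^4/36 + 4*b^3/9 + b^2*(3*k - 16*sqrt(3))/9


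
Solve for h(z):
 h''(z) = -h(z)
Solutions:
 h(z) = C1*sin(z) + C2*cos(z)


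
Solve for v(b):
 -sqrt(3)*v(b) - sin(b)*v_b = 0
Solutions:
 v(b) = C1*(cos(b) + 1)^(sqrt(3)/2)/(cos(b) - 1)^(sqrt(3)/2)


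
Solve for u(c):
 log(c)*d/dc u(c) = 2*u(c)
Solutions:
 u(c) = C1*exp(2*li(c))


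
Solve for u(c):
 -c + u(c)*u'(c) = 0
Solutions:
 u(c) = -sqrt(C1 + c^2)
 u(c) = sqrt(C1 + c^2)


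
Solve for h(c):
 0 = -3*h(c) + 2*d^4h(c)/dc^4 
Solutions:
 h(c) = C1*exp(-2^(3/4)*3^(1/4)*c/2) + C2*exp(2^(3/4)*3^(1/4)*c/2) + C3*sin(2^(3/4)*3^(1/4)*c/2) + C4*cos(2^(3/4)*3^(1/4)*c/2)


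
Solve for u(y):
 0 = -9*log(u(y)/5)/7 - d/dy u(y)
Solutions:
 -7*Integral(1/(-log(_y) + log(5)), (_y, u(y)))/9 = C1 - y


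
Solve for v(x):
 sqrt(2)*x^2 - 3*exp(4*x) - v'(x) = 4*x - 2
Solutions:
 v(x) = C1 + sqrt(2)*x^3/3 - 2*x^2 + 2*x - 3*exp(4*x)/4


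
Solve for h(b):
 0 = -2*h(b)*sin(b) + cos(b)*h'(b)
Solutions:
 h(b) = C1/cos(b)^2


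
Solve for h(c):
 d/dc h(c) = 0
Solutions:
 h(c) = C1


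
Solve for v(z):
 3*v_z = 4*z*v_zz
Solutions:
 v(z) = C1 + C2*z^(7/4)


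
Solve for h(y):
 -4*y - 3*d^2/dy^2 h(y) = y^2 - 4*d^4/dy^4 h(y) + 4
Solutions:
 h(y) = C1 + C2*y + C3*exp(-sqrt(3)*y/2) + C4*exp(sqrt(3)*y/2) - y^4/36 - 2*y^3/9 - 10*y^2/9


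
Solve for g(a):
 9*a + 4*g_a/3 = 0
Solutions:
 g(a) = C1 - 27*a^2/8


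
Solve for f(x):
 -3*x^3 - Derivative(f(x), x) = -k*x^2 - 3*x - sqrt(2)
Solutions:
 f(x) = C1 + k*x^3/3 - 3*x^4/4 + 3*x^2/2 + sqrt(2)*x


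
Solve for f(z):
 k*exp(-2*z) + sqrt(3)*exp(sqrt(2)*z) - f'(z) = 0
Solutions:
 f(z) = C1 - k*exp(-2*z)/2 + sqrt(6)*exp(sqrt(2)*z)/2


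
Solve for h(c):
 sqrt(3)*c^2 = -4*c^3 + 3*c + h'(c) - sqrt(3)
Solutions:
 h(c) = C1 + c^4 + sqrt(3)*c^3/3 - 3*c^2/2 + sqrt(3)*c


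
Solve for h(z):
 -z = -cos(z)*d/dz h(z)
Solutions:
 h(z) = C1 + Integral(z/cos(z), z)


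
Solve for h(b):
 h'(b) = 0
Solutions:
 h(b) = C1


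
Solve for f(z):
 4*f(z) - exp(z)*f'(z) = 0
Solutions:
 f(z) = C1*exp(-4*exp(-z))


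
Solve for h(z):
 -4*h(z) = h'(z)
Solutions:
 h(z) = C1*exp(-4*z)


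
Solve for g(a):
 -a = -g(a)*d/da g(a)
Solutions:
 g(a) = -sqrt(C1 + a^2)
 g(a) = sqrt(C1 + a^2)


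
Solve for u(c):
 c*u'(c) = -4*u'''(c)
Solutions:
 u(c) = C1 + Integral(C2*airyai(-2^(1/3)*c/2) + C3*airybi(-2^(1/3)*c/2), c)


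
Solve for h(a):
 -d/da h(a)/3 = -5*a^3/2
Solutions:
 h(a) = C1 + 15*a^4/8


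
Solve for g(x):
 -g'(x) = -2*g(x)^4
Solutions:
 g(x) = (-1/(C1 + 6*x))^(1/3)
 g(x) = (-1/(C1 + 2*x))^(1/3)*(-3^(2/3) - 3*3^(1/6)*I)/6
 g(x) = (-1/(C1 + 2*x))^(1/3)*(-3^(2/3) + 3*3^(1/6)*I)/6


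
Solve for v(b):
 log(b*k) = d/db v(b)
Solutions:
 v(b) = C1 + b*log(b*k) - b


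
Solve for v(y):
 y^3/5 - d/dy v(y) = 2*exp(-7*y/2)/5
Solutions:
 v(y) = C1 + y^4/20 + 4*exp(-7*y/2)/35


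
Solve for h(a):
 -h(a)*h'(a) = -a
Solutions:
 h(a) = -sqrt(C1 + a^2)
 h(a) = sqrt(C1 + a^2)


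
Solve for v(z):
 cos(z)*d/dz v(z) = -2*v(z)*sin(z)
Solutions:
 v(z) = C1*cos(z)^2


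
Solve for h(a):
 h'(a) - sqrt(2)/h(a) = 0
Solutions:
 h(a) = -sqrt(C1 + 2*sqrt(2)*a)
 h(a) = sqrt(C1 + 2*sqrt(2)*a)


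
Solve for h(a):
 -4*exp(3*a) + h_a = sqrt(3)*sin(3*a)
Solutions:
 h(a) = C1 + 4*exp(3*a)/3 - sqrt(3)*cos(3*a)/3


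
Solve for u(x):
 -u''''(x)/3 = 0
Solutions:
 u(x) = C1 + C2*x + C3*x^2 + C4*x^3


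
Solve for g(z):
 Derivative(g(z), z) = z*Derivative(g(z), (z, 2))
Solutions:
 g(z) = C1 + C2*z^2


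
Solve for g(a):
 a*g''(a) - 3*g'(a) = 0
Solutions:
 g(a) = C1 + C2*a^4


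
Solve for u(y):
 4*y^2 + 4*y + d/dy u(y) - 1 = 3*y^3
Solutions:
 u(y) = C1 + 3*y^4/4 - 4*y^3/3 - 2*y^2 + y


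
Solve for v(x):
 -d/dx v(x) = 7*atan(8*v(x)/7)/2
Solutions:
 Integral(1/atan(8*_y/7), (_y, v(x))) = C1 - 7*x/2


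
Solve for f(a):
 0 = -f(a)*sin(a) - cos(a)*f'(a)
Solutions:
 f(a) = C1*cos(a)


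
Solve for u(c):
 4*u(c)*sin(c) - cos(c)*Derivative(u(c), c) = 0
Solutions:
 u(c) = C1/cos(c)^4


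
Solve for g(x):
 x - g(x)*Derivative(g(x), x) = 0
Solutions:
 g(x) = -sqrt(C1 + x^2)
 g(x) = sqrt(C1 + x^2)


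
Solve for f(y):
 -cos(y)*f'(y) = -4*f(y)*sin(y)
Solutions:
 f(y) = C1/cos(y)^4


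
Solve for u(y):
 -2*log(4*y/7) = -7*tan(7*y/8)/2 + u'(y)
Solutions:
 u(y) = C1 - 2*y*log(y) - 4*y*log(2) + 2*y + 2*y*log(7) - 4*log(cos(7*y/8))


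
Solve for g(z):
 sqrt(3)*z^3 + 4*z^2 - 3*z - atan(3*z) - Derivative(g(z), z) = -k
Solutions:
 g(z) = C1 + k*z + sqrt(3)*z^4/4 + 4*z^3/3 - 3*z^2/2 - z*atan(3*z) + log(9*z^2 + 1)/6


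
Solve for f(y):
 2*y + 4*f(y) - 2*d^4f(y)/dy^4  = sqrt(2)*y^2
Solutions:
 f(y) = C1*exp(-2^(1/4)*y) + C2*exp(2^(1/4)*y) + C3*sin(2^(1/4)*y) + C4*cos(2^(1/4)*y) + sqrt(2)*y^2/4 - y/2


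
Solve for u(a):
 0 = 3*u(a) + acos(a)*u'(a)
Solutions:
 u(a) = C1*exp(-3*Integral(1/acos(a), a))


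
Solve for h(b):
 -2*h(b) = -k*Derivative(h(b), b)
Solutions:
 h(b) = C1*exp(2*b/k)


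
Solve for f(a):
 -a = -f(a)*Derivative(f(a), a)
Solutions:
 f(a) = -sqrt(C1 + a^2)
 f(a) = sqrt(C1 + a^2)


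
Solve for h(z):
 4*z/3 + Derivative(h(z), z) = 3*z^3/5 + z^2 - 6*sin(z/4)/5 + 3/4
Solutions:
 h(z) = C1 + 3*z^4/20 + z^3/3 - 2*z^2/3 + 3*z/4 + 24*cos(z/4)/5


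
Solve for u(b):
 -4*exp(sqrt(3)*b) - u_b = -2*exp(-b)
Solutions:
 u(b) = C1 - 4*sqrt(3)*exp(sqrt(3)*b)/3 - 2*exp(-b)


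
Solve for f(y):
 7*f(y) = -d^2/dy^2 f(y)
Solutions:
 f(y) = C1*sin(sqrt(7)*y) + C2*cos(sqrt(7)*y)


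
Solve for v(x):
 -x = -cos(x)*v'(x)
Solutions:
 v(x) = C1 + Integral(x/cos(x), x)


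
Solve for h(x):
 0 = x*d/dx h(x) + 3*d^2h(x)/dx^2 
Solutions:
 h(x) = C1 + C2*erf(sqrt(6)*x/6)


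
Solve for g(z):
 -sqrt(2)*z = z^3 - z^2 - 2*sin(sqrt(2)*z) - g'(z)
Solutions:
 g(z) = C1 + z^4/4 - z^3/3 + sqrt(2)*z^2/2 + sqrt(2)*cos(sqrt(2)*z)


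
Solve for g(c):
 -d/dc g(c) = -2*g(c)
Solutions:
 g(c) = C1*exp(2*c)


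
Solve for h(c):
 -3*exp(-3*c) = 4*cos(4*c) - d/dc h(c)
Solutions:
 h(c) = C1 + sin(4*c) - exp(-3*c)


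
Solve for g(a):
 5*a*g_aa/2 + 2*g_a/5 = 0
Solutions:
 g(a) = C1 + C2*a^(21/25)


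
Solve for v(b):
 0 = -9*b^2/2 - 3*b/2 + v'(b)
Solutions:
 v(b) = C1 + 3*b^3/2 + 3*b^2/4


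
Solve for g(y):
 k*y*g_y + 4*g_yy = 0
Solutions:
 g(y) = Piecewise((-sqrt(2)*sqrt(pi)*C1*erf(sqrt(2)*sqrt(k)*y/4)/sqrt(k) - C2, (k > 0) | (k < 0)), (-C1*y - C2, True))


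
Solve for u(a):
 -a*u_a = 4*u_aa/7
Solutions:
 u(a) = C1 + C2*erf(sqrt(14)*a/4)


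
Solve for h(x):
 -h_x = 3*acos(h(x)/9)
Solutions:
 Integral(1/acos(_y/9), (_y, h(x))) = C1 - 3*x


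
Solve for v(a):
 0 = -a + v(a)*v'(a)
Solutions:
 v(a) = -sqrt(C1 + a^2)
 v(a) = sqrt(C1 + a^2)


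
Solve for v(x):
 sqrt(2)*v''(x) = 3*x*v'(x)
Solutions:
 v(x) = C1 + C2*erfi(2^(1/4)*sqrt(3)*x/2)


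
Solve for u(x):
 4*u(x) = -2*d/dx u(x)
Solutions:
 u(x) = C1*exp(-2*x)


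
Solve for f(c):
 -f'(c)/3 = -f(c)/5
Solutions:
 f(c) = C1*exp(3*c/5)


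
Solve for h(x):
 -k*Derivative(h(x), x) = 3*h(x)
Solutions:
 h(x) = C1*exp(-3*x/k)


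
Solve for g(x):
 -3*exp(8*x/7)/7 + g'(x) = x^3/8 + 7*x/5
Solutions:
 g(x) = C1 + x^4/32 + 7*x^2/10 + 3*exp(8*x/7)/8


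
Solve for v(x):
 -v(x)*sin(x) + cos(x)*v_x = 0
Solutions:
 v(x) = C1/cos(x)


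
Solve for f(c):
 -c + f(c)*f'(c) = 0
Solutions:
 f(c) = -sqrt(C1 + c^2)
 f(c) = sqrt(C1 + c^2)


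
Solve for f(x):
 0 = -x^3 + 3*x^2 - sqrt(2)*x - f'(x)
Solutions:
 f(x) = C1 - x^4/4 + x^3 - sqrt(2)*x^2/2


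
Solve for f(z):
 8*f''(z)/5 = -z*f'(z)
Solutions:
 f(z) = C1 + C2*erf(sqrt(5)*z/4)


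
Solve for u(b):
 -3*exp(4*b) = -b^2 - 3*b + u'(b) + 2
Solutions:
 u(b) = C1 + b^3/3 + 3*b^2/2 - 2*b - 3*exp(4*b)/4


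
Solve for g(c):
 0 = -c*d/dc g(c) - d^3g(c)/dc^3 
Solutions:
 g(c) = C1 + Integral(C2*airyai(-c) + C3*airybi(-c), c)


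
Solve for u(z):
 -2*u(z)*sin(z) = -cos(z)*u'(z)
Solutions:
 u(z) = C1/cos(z)^2


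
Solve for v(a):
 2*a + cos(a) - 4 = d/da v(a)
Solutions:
 v(a) = C1 + a^2 - 4*a + sin(a)


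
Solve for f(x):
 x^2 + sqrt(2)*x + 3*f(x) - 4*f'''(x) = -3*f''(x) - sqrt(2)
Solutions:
 f(x) = C1*exp(x*(-(4*sqrt(39) + 25)^(1/3) - 1/(4*sqrt(39) + 25)^(1/3) + 2)/8)*sin(sqrt(3)*x*(-(4*sqrt(39) + 25)^(1/3) + (4*sqrt(39) + 25)^(-1/3))/8) + C2*exp(x*(-(4*sqrt(39) + 25)^(1/3) - 1/(4*sqrt(39) + 25)^(1/3) + 2)/8)*cos(sqrt(3)*x*(-(4*sqrt(39) + 25)^(1/3) + (4*sqrt(39) + 25)^(-1/3))/8) + C3*exp(x*((4*sqrt(39) + 25)^(-1/3) + 1 + (4*sqrt(39) + 25)^(1/3))/4) - x^2/3 - sqrt(2)*x/3 - sqrt(2)/3 + 2/3


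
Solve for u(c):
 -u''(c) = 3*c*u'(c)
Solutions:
 u(c) = C1 + C2*erf(sqrt(6)*c/2)


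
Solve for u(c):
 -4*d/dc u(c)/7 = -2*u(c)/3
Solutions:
 u(c) = C1*exp(7*c/6)


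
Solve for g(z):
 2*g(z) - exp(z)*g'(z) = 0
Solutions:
 g(z) = C1*exp(-2*exp(-z))


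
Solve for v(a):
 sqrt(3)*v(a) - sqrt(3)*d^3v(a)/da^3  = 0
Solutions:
 v(a) = C3*exp(a) + (C1*sin(sqrt(3)*a/2) + C2*cos(sqrt(3)*a/2))*exp(-a/2)


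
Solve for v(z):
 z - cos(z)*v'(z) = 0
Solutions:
 v(z) = C1 + Integral(z/cos(z), z)


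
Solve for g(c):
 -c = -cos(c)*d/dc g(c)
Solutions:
 g(c) = C1 + Integral(c/cos(c), c)


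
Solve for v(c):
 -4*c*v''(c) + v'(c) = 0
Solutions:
 v(c) = C1 + C2*c^(5/4)


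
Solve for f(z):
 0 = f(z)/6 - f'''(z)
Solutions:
 f(z) = C3*exp(6^(2/3)*z/6) + (C1*sin(2^(2/3)*3^(1/6)*z/4) + C2*cos(2^(2/3)*3^(1/6)*z/4))*exp(-6^(2/3)*z/12)
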